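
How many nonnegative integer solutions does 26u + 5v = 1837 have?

14

gcd(26, 5) = 1.
By Bézout, 26×(1) + 5×(-5) = 1.
One solution: (2, 357).
General: u = 2 + 5t, v = 357 - 26t.
u ≥ 0 ⇒ t ≥ 0; v ≥ 0 ⇒ t ≤ 13. So t ∈ [0, 13]: 14 solutions.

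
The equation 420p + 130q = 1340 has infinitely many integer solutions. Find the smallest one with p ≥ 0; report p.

10

gcd(420, 130) = 10  (420 = 3*130 + 30, 130 = 4*30 + 10, 30 = 3*10).
10 divides 1340, so solutions exist.
Back-substituting, 420*(-4) + 130*(13) = 10.
Scale by 1340/10 = 134: (p₀, q₀) = (-536, 1742).
General solution: p = -536 + 13t, q = 1742 - 42t for integer t.
p ≥ 0: smallest is -536 mod 13 = 10 (at t = 42), with q = -22.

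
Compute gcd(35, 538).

1

gcd(538, 35) = 1  (538 = 15·35 + 13, 35 = 2·13 + 9, 13 = 1·9 + 4, 9 = 2·4 + 1, 4 = 4·1).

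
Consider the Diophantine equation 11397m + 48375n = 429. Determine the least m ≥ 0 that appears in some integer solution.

gcd(48375, 11397):
  48375 = 4×11397 + 2787
  11397 = 4×2787 + 249
  2787 = 11×249 + 48
  249 = 5×48 + 9
  48 = 5×9 + 3
  9 = 3×3
so gcd(48375, 11397) = 3.
3 divides 429, so solutions exist.
Back-substitute for Bézout coefficients:
  3 = 48 - 5×9
  ... = 11397×(-5051) + 48375×(1190)
Scale by 429/3 = 143: (m₀, n₀) = (-722293, 170170).
General solution: m = -722293 + 16125t, n = 170170 - 3799t for integer t.
m ≥ 0: smallest is -722293 mod 16125 = 3332 (at t = 45), with n = -785.

3332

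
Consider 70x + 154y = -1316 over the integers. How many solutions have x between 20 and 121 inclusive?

gcd(154, 70):
  154 = 2·70 + 14
  70 = 5·14
so gcd(154, 70) = 14.
Back-substitute for Bézout coefficients:
  14 = 154 - 2·70
  ... = 70·(-2) + 154·(1)
Scale by -94: particular solution (188, -94); reduce x mod 11: (1, -9).
General solution: x = 1 + 11t, y = -9 - 5t for integer t.
20 ≤ 1 + 11t ≤ 121 gives t ∈ [2, 10], which is 9 values.

9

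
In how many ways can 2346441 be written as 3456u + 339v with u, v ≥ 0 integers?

6

gcd(3456, 339) = 3  (3456 = 10·339 + 66, 339 = 5·66 + 9, 66 = 7·9 + 3, 9 = 3·3).
Back-substituting, 3456·(36) + 339·(-367) = 3.
Scale by 782147: one solution is (28157292, -287047949). Reduce u mod 113: (65, 6259).
General: u = 65 + 113t, v = 6259 - 1152t.
u ≥ 0 ⇒ t ≥ 0; v ≥ 0 ⇒ t ≤ 5. So t ∈ [0, 5]: 6 solutions.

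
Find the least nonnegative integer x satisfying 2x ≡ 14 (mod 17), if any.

gcd(17, 2) = 1.
1 divides 14, so solutions exist.
By Bézout, 2×(-8) + 17×(1) = 1.
So 2×(-8) ≡ 1 (mod 17); multiply by 14: x ≡ -112 (mod 17).
Smallest nonnegative: x = -112 mod 17 = 7.

7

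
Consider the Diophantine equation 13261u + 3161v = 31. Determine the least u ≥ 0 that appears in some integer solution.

2951

gcd(13261, 3161) = 1.
1 divides 31, so solutions exist.
By Bézout, 13261*(707) + 3161*(-2966) = 1.
Scale by 31/1 = 31: (u₀, v₀) = (21917, -91946).
General solution: u = 21917 + 3161t, v = -91946 - 13261t for integer t.
u ≥ 0: smallest is 21917 mod 3161 = 2951 (at t = -6), with v = -12380.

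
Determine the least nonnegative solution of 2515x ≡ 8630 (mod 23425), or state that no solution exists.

3282

gcd(23425, 2515) = 5.
5 divides 8630, so solutions exist.
By Bézout, 2515·(-1453) + 23425·(156) = 5.
So 2515·(-1453) ≡ 5 (mod 23425); multiply by 1726: x ≡ -2507878 (mod 4685).
Smallest nonnegative: x = -2507878 mod 4685 = 3282.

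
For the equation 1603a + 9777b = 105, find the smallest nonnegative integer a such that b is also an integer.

gcd(9777, 1603):
  9777 = 6*1603 + 159
  1603 = 10*159 + 13
  159 = 12*13 + 3
  13 = 4*3 + 1
  3 = 3*1
so gcd(9777, 1603) = 1.
1 divides 105, so solutions exist.
Back-substitute for Bézout coefficients:
  1 = 13 - 4*3
  ... = 1603*(3013) + 9777*(-494)
Scale by 105/1 = 105: (a₀, b₀) = (316365, -51870).
General solution: a = 316365 + 9777t, b = -51870 - 1603t for integer t.
a ≥ 0: smallest is 316365 mod 9777 = 3501 (at t = -32), with b = -574.

3501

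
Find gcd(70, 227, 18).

1

gcd(227, 70) = 1  (227 = 3·70 + 17, 70 = 4·17 + 2, 17 = 8·2 + 1, 2 = 2·1).
gcd(1, 18) = 1.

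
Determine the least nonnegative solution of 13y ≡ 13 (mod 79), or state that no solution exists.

gcd(79, 13) = 1.
1 divides 13, so solutions exist.
By Bézout, 13*(-6) + 79*(1) = 1.
So 13*(-6) ≡ 1 (mod 79); multiply by 13: y ≡ -78 (mod 79).
Smallest nonnegative: y = -78 mod 79 = 1.

1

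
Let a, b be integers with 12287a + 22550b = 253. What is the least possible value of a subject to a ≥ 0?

gcd(22550, 12287) = 11  (22550 = 1*12287 + 10263, 12287 = 1*10263 + 2024, 10263 = 5*2024 + 143, 2024 = 14*143 + 22, 143 = 6*22 + 11, 22 = 2*11).
11 divides 253, so solutions exist.
Back-substituting, 12287*(-947) + 22550*(516) = 11.
Scale by 253/11 = 23: (a₀, b₀) = (-21781, 11868).
General solution: a = -21781 + 2050t, b = 11868 - 1117t for integer t.
a ≥ 0: smallest is -21781 mod 2050 = 769 (at t = 11), with b = -419.

769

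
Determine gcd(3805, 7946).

gcd(7946, 3805) = 1  (7946 = 2*3805 + 336, 3805 = 11*336 + 109, 336 = 3*109 + 9, 109 = 12*9 + 1, 9 = 9*1).

1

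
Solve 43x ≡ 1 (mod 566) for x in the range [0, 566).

79

gcd(566, 43):
  566 = 13×43 + 7
  43 = 6×7 + 1
  7 = 7×1
so gcd(566, 43) = 1.
Back-substitute for Bézout coefficients:
  1 = 43 - 6×7
  ... = 43×(79) + 566×(-6)
So 43×79 ≡ 1 (mod 566), and 79 mod 566 = 79.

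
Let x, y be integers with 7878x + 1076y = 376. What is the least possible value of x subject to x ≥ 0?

gcd(7878, 1076) = 2.
2 divides 376, so solutions exist.
By Bézout, 7878·(-255) + 1076·(1867) = 2.
Scale by 376/2 = 188: (x₀, y₀) = (-47940, 350996).
General solution: x = -47940 + 538t, y = 350996 - 3939t for integer t.
x ≥ 0: smallest is -47940 mod 538 = 480 (at t = 90), with y = -3514.

480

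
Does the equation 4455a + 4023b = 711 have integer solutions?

gcd(4455, 4023) = 27.
27 does not divide 711 (remainder 9), so no integer solutions.

no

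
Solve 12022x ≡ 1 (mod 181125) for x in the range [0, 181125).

95233

gcd(181125, 12022) = 1  (181125 = 15×12022 + 795, 12022 = 15×795 + 97, 795 = 8×97 + 19, 97 = 5×19 + 2, 19 = 9×2 + 1, 2 = 2×1).
Back-substituting, 12022×(-85892) + 181125×(5701) = 1.
So 12022×-85892 ≡ 1 (mod 181125), and -85892 mod 181125 = 95233.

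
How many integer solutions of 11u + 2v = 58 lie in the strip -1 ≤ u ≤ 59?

gcd(11, 2) = 1  (11 = 5·2 + 1, 2 = 2·1).
Back-substituting, 11·(1) + 2·(-5) = 1.
Scale by 58: particular solution (58, -290); reduce u mod 2: (0, 29).
General solution: u = 0 + 2t, v = 29 - 11t for integer t.
-1 ≤ 0 + 2t ≤ 59 gives t ∈ [0, 29], which is 30 values.

30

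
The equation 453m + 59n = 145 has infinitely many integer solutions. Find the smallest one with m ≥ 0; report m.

gcd(453, 59):
  453 = 7×59 + 40
  59 = 1×40 + 19
  40 = 2×19 + 2
  19 = 9×2 + 1
  2 = 2×1
so gcd(453, 59) = 1.
1 divides 145, so solutions exist.
Back-substitute for Bézout coefficients:
  1 = 19 - 9×2
  ... = 453×(-28) + 59×(215)
Scale by 145/1 = 145: (m₀, n₀) = (-4060, 31175).
General solution: m = -4060 + 59t, n = 31175 - 453t for integer t.
m ≥ 0: smallest is -4060 mod 59 = 11 (at t = 69), with n = -82.

11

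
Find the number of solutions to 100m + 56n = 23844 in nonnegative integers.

17

gcd(100, 56) = 4  (100 = 1·56 + 44, 56 = 1·44 + 12, 44 = 3·12 + 8, 12 = 1·8 + 4, 8 = 2·4).
Back-substituting, 100·(-5) + 56·(9) = 4.
Scale by 5961: one solution is (-29805, 53649). Reduce m mod 14: (1, 424).
General: m = 1 + 14t, n = 424 - 25t.
m ≥ 0 ⇒ t ≥ 0; n ≥ 0 ⇒ t ≤ 16. So t ∈ [0, 16]: 17 solutions.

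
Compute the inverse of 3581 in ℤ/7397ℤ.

661

gcd(7397, 3581) = 1.
By Bézout, 3581*(661) + 7397*(-320) = 1.
So 3581*661 ≡ 1 (mod 7397), and 661 mod 7397 = 661.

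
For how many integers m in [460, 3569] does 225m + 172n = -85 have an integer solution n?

18

gcd(225, 172):
  225 = 1×172 + 53
  172 = 3×53 + 13
  53 = 4×13 + 1
  13 = 13×1
so gcd(225, 172) = 1.
Back-substitute for Bézout coefficients:
  1 = 53 - 4×13
  ... = 225×(13) + 172×(-17)
Scale by -85: particular solution (-1105, 1445); reduce m mod 172: (99, -130).
General solution: m = 99 + 172t, n = -130 - 225t for integer t.
460 ≤ 99 + 172t ≤ 3569 gives t ∈ [3, 20], which is 18 values.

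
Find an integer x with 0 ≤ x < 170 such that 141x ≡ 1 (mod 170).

41

gcd(170, 141):
  170 = 1×141 + 29
  141 = 4×29 + 25
  29 = 1×25 + 4
  25 = 6×4 + 1
  4 = 4×1
so gcd(170, 141) = 1.
Back-substitute for Bézout coefficients:
  1 = 25 - 6×4
  ... = 141×(41) + 170×(-34)
So 141×41 ≡ 1 (mod 170), and 41 mod 170 = 41.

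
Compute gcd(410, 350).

gcd(410, 350) = 10  (410 = 1×350 + 60, 350 = 5×60 + 50, 60 = 1×50 + 10, 50 = 5×10).

10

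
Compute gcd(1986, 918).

6

gcd(1986, 918):
  1986 = 2·918 + 150
  918 = 6·150 + 18
  150 = 8·18 + 6
  18 = 3·6
so gcd(1986, 918) = 6.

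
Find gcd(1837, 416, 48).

1

gcd(1837, 416):
  1837 = 4×416 + 173
  416 = 2×173 + 70
  173 = 2×70 + 33
  70 = 2×33 + 4
  33 = 8×4 + 1
  4 = 4×1
so gcd(1837, 416) = 1.
gcd(1, 48) = 1.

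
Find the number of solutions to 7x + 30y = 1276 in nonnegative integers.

6

gcd(30, 7):
  30 = 4·7 + 2
  7 = 3·2 + 1
  2 = 2·1
so gcd(30, 7) = 1.
Back-substitute for Bézout coefficients:
  1 = 7 - 3·2
  ... = 7·(13) + 30·(-3)
Scale by 1276: one solution is (16588, -3828). Reduce x mod 30: (28, 36).
General: x = 28 + 30t, y = 36 - 7t.
x ≥ 0 ⇒ t ≥ 0; y ≥ 0 ⇒ t ≤ 5. So t ∈ [0, 5]: 6 solutions.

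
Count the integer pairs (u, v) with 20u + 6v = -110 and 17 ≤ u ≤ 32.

gcd(20, 6) = 2  (20 = 3×6 + 2, 6 = 3×2).
Back-substituting, 20×(1) + 6×(-3) = 2.
Scale by -55: particular solution (-55, 165); reduce u mod 3: (2, -25).
General solution: u = 2 + 3t, v = -25 - 10t for integer t.
17 ≤ 2 + 3t ≤ 32 gives t ∈ [5, 10], which is 6 values.

6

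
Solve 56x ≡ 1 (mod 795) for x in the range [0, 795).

gcd(795, 56):
  795 = 14×56 + 11
  56 = 5×11 + 1
  11 = 11×1
so gcd(795, 56) = 1.
Back-substitute for Bézout coefficients:
  1 = 56 - 5×11
  ... = 56×(71) + 795×(-5)
So 56×71 ≡ 1 (mod 795), and 71 mod 795 = 71.

71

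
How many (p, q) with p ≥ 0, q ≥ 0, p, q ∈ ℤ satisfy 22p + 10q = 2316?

gcd(22, 10) = 2  (22 = 2·10 + 2, 10 = 5·2).
Back-substituting, 22·(1) + 10·(-2) = 2.
Scale by 1158: one solution is (1158, -2316). Reduce p mod 5: (3, 225).
General: p = 3 + 5t, q = 225 - 11t.
p ≥ 0 ⇒ t ≥ 0; q ≥ 0 ⇒ t ≤ 20. So t ∈ [0, 20]: 21 solutions.

21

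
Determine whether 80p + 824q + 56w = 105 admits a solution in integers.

no

gcd(824, 80):
  824 = 10*80 + 24
  80 = 3*24 + 8
  24 = 3*8
so gcd(824, 80) = 8.
gcd(8, 56) = 8.
8 does not divide 105 (remainder 1), so no integer solutions.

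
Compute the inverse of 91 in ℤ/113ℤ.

77

gcd(113, 91) = 1.
By Bézout, 91*(-36) + 113*(29) = 1.
So 91*-36 ≡ 1 (mod 113), and -36 mod 113 = 77.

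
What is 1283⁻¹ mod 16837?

gcd(16837, 1283) = 1.
By Bézout, 1283×(2664) + 16837×(-203) = 1.
So 1283×2664 ≡ 1 (mod 16837), and 2664 mod 16837 = 2664.

2664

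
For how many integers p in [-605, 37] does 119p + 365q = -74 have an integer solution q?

1

gcd(365, 119):
  365 = 3×119 + 8
  119 = 14×8 + 7
  8 = 1×7 + 1
  7 = 7×1
so gcd(365, 119) = 1.
Back-substitute for Bézout coefficients:
  1 = 8 - 1×7
  ... = 119×(-46) + 365×(15)
Scale by -74: particular solution (3404, -1110); reduce p mod 365: (119, -39).
General solution: p = 119 + 365t, q = -39 - 119t for integer t.
-605 ≤ 119 + 365t ≤ 37 gives t ∈ [-1, -1], which is 1 value.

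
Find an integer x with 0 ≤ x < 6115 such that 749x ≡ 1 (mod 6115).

2784

gcd(6115, 749) = 1.
By Bézout, 749×(2784) + 6115×(-341) = 1.
So 749×2784 ≡ 1 (mod 6115), and 2784 mod 6115 = 2784.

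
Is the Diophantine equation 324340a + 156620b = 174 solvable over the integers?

no

gcd(324340, 156620):
  324340 = 2*156620 + 11100
  156620 = 14*11100 + 1220
  11100 = 9*1220 + 120
  1220 = 10*120 + 20
  120 = 6*20
so gcd(324340, 156620) = 20.
20 does not divide 174 (remainder 14), so no integer solutions.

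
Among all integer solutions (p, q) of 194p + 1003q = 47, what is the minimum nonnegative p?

388

gcd(1003, 194) = 1.
1 divides 47, so solutions exist.
By Bézout, 194×(243) + 1003×(-47) = 1.
Scale by 47/1 = 47: (p₀, q₀) = (11421, -2209).
General solution: p = 11421 + 1003t, q = -2209 - 194t for integer t.
p ≥ 0: smallest is 11421 mod 1003 = 388 (at t = -11), with q = -75.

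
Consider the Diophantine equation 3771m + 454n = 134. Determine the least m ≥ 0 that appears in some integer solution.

210

gcd(3771, 454):
  3771 = 8×454 + 139
  454 = 3×139 + 37
  139 = 3×37 + 28
  37 = 1×28 + 9
  28 = 3×9 + 1
  9 = 9×1
so gcd(3771, 454) = 1.
1 divides 134, so solutions exist.
Back-substitute for Bézout coefficients:
  1 = 28 - 3×9
  ... = 3771×(49) + 454×(-407)
Scale by 134/1 = 134: (m₀, n₀) = (6566, -54538).
General solution: m = 6566 + 454t, n = -54538 - 3771t for integer t.
m ≥ 0: smallest is 6566 mod 454 = 210 (at t = -14), with n = -1744.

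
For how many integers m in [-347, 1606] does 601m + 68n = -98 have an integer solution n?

gcd(601, 68) = 1  (601 = 8·68 + 57, 68 = 1·57 + 11, 57 = 5·11 + 2, 11 = 5·2 + 1, 2 = 2·1).
Back-substituting, 601·(-31) + 68·(274) = 1.
Scale by -98: particular solution (3038, -26852); reduce m mod 68: (46, -408).
General solution: m = 46 + 68t, n = -408 - 601t for integer t.
-347 ≤ 46 + 68t ≤ 1606 gives t ∈ [-5, 22], which is 28 values.

28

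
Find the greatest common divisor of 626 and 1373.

1

gcd(1373, 626) = 1  (1373 = 2·626 + 121, 626 = 5·121 + 21, 121 = 5·21 + 16, 21 = 1·16 + 5, 16 = 3·5 + 1, 5 = 5·1).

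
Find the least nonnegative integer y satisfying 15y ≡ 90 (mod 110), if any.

gcd(110, 15) = 5  (110 = 7*15 + 5, 15 = 3*5).
5 divides 90, so solutions exist.
Back-substituting, 15*(-7) + 110*(1) = 5.
So 15*(-7) ≡ 5 (mod 110); multiply by 18: y ≡ -126 (mod 22).
Smallest nonnegative: y = -126 mod 22 = 6.

6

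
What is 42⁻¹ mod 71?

gcd(71, 42) = 1  (71 = 1*42 + 29, 42 = 1*29 + 13, 29 = 2*13 + 3, 13 = 4*3 + 1, 3 = 3*1).
Back-substituting, 42*(22) + 71*(-13) = 1.
So 42*22 ≡ 1 (mod 71), and 22 mod 71 = 22.

22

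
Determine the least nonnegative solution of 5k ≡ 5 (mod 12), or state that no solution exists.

1

gcd(12, 5) = 1.
1 divides 5, so solutions exist.
By Bézout, 5×(5) + 12×(-2) = 1.
So 5×(5) ≡ 1 (mod 12); multiply by 5: k ≡ 25 (mod 12).
Smallest nonnegative: k = 25 mod 12 = 1.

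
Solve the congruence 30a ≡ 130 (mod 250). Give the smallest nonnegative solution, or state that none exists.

gcd(250, 30) = 10.
10 divides 130, so solutions exist.
By Bézout, 30×(-8) + 250×(1) = 10.
So 30×(-8) ≡ 10 (mod 250); multiply by 13: a ≡ -104 (mod 25).
Smallest nonnegative: a = -104 mod 25 = 21.

21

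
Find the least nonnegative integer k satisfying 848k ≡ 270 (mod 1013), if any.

643

gcd(1013, 848):
  1013 = 1*848 + 165
  848 = 5*165 + 23
  165 = 7*23 + 4
  23 = 5*4 + 3
  4 = 1*3 + 1
  3 = 3*1
so gcd(1013, 848) = 1.
1 divides 270, so solutions exist.
Back-substitute for Bézout coefficients:
  1 = 4 - 1*3
  ... = 848*(-264) + 1013*(221)
So 848*(-264) ≡ 1 (mod 1013); multiply by 270: k ≡ -71280 (mod 1013).
Smallest nonnegative: k = -71280 mod 1013 = 643.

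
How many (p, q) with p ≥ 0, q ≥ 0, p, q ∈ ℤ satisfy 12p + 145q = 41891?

24

gcd(145, 12) = 1  (145 = 12*12 + 1, 12 = 12*1).
Back-substituting, 12*(-12) + 145*(1) = 1.
Scale by 41891: one solution is (-502692, 41891). Reduce p mod 145: (23, 287).
General: p = 23 + 145t, q = 287 - 12t.
p ≥ 0 ⇒ t ≥ 0; q ≥ 0 ⇒ t ≤ 23. So t ∈ [0, 23]: 24 solutions.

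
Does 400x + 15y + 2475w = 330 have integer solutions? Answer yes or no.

yes

gcd(400, 15) = 5.
gcd(5, 2475) = 5.
5 divides 330, so integer solutions exist.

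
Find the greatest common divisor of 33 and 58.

gcd(58, 33):
  58 = 1·33 + 25
  33 = 1·25 + 8
  25 = 3·8 + 1
  8 = 8·1
so gcd(58, 33) = 1.

1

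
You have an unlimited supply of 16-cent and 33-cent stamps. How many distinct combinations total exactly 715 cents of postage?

Need nonnegative integers with 16j + 33k = 715.
gcd(16, 33) = 1, and 16·(-2) + 33·(1) = 1.
So (j₀, k₀) = (-1430, 715); general j = -1430 + 33t, k = 715 - 16t.
j ≥ 0 ⇒ t ≥ 44; k ≥ 0 ⇒ t ≤ 44. That's 1 value of t.

1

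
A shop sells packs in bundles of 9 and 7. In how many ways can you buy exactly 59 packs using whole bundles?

Need nonnegative integers with 9j + 7k = 59.
gcd(9, 7) = 1, and 9·(-3) + 7·(4) = 1.
So (j₀, k₀) = (-177, 236); general j = -177 + 7t, k = 236 - 9t.
j ≥ 0 ⇒ t ≥ 26; k ≥ 0 ⇒ t ≤ 26. That's 1 value of t.

1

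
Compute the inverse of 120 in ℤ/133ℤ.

gcd(133, 120) = 1.
By Bézout, 120*(-41) + 133*(37) = 1.
So 120*-41 ≡ 1 (mod 133), and -41 mod 133 = 92.

92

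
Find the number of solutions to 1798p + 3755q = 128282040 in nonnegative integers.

gcd(3755, 1798) = 1  (3755 = 2×1798 + 159, 1798 = 11×159 + 49, 159 = 3×49 + 12, 49 = 4×12 + 1, 12 = 12×1).
Back-substituting, 1798×(307) + 3755×(-147) = 1.
Scale by 128282040: one solution is (39382586280, -18857459880). Reduce p mod 3755: (3590, 32444).
General: p = 3590 + 3755t, q = 32444 - 1798t.
p ≥ 0 ⇒ t ≥ 0; q ≥ 0 ⇒ t ≤ 18. So t ∈ [0, 18]: 19 solutions.

19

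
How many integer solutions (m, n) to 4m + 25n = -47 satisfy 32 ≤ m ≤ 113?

gcd(25, 4) = 1.
By Bézout, 4*(-6) + 25*(1) = 1.
Particular solution: (7, -3).
General solution: m = 7 + 25t, n = -3 - 4t for integer t.
32 ≤ 7 + 25t ≤ 113 gives t ∈ [1, 4], which is 4 values.

4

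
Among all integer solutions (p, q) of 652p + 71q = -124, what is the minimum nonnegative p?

56

gcd(652, 71):
  652 = 9×71 + 13
  71 = 5×13 + 6
  13 = 2×6 + 1
  6 = 6×1
so gcd(652, 71) = 1.
1 divides -124, so solutions exist.
Back-substitute for Bézout coefficients:
  1 = 13 - 2×6
  ... = 652×(11) + 71×(-101)
Scale by -124/1 = -124: (p₀, q₀) = (-1364, 12524).
General solution: p = -1364 + 71t, q = 12524 - 652t for integer t.
p ≥ 0: smallest is -1364 mod 71 = 56 (at t = 20), with q = -516.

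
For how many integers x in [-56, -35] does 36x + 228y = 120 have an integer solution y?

1

gcd(228, 36) = 12  (228 = 6·36 + 12, 36 = 3·12).
Back-substituting, 36·(-6) + 228·(1) = 12.
Scale by 10: particular solution (-60, 10); reduce x mod 19: (16, -2).
General solution: x = 16 + 19t, y = -2 - 3t for integer t.
-56 ≤ 16 + 19t ≤ -35 gives t ∈ [-3, -3], which is 1 value.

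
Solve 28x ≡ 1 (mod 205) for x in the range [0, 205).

gcd(205, 28) = 1  (205 = 7·28 + 9, 28 = 3·9 + 1, 9 = 9·1).
Back-substituting, 28·(22) + 205·(-3) = 1.
So 28·22 ≡ 1 (mod 205), and 22 mod 205 = 22.

22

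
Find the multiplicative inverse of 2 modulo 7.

4

gcd(7, 2) = 1  (7 = 3·2 + 1, 2 = 2·1).
Back-substituting, 2·(-3) + 7·(1) = 1.
So 2·-3 ≡ 1 (mod 7), and -3 mod 7 = 4.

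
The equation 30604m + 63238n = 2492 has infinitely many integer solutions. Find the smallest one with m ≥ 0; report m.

91

gcd(63238, 30604) = 14.
14 divides 2492, so solutions exist.
By Bézout, 30604·(2056) + 63238·(-995) = 14.
Scale by 2492/14 = 178: (m₀, n₀) = (365968, -177110).
General solution: m = 365968 + 4517t, n = -177110 - 2186t for integer t.
m ≥ 0: smallest is 365968 mod 4517 = 91 (at t = -81), with n = -44.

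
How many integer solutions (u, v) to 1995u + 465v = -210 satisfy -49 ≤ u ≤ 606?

gcd(1995, 465) = 15.
By Bézout, 1995·(7) + 465·(-30) = 15.
Particular solution: (26, -112).
General solution: u = 26 + 31t, v = -112 - 133t for integer t.
-49 ≤ 26 + 31t ≤ 606 gives t ∈ [-2, 18], which is 21 values.

21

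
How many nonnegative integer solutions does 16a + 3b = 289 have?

6

gcd(16, 3):
  16 = 5×3 + 1
  3 = 3×1
so gcd(16, 3) = 1.
Back-substitute for Bézout coefficients:
  1 = 16 - 5×3
  ... = 16×(1) + 3×(-5)
Scale by 289: one solution is (289, -1445). Reduce a mod 3: (1, 91).
General: a = 1 + 3t, b = 91 - 16t.
a ≥ 0 ⇒ t ≥ 0; b ≥ 0 ⇒ t ≤ 5. So t ∈ [0, 5]: 6 solutions.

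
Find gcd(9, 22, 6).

1

gcd(22, 9):
  22 = 2×9 + 4
  9 = 2×4 + 1
  4 = 4×1
so gcd(22, 9) = 1.
gcd(1, 6) = 1.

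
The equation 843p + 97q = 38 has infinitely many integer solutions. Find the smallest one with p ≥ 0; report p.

44

gcd(843, 97):
  843 = 8·97 + 67
  97 = 1·67 + 30
  67 = 2·30 + 7
  30 = 4·7 + 2
  7 = 3·2 + 1
  2 = 2·1
so gcd(843, 97) = 1.
1 divides 38, so solutions exist.
Back-substitute for Bézout coefficients:
  1 = 7 - 3·2
  ... = 843·(42) + 97·(-365)
Scale by 38/1 = 38: (p₀, q₀) = (1596, -13870).
General solution: p = 1596 + 97t, q = -13870 - 843t for integer t.
p ≥ 0: smallest is 1596 mod 97 = 44 (at t = -16), with q = -382.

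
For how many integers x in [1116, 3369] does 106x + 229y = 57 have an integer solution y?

10

gcd(229, 106) = 1  (229 = 2*106 + 17, 106 = 6*17 + 4, 17 = 4*4 + 1, 4 = 4*1).
Back-substituting, 106*(-54) + 229*(25) = 1.
Scale by 57: particular solution (-3078, 1425); reduce x mod 229: (128, -59).
General solution: x = 128 + 229t, y = -59 - 106t for integer t.
1116 ≤ 128 + 229t ≤ 3369 gives t ∈ [5, 14], which is 10 values.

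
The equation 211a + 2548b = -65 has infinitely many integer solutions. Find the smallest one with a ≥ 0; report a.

gcd(2548, 211) = 1.
1 divides -65, so solutions exist.
By Bézout, 211×(-797) + 2548×(66) = 1.
Scale by -65/1 = -65: (a₀, b₀) = (51805, -4290).
General solution: a = 51805 + 2548t, b = -4290 - 211t for integer t.
a ≥ 0: smallest is 51805 mod 2548 = 845 (at t = -20), with b = -70.

845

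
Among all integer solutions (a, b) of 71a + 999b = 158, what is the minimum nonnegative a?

gcd(999, 71) = 1  (999 = 14*71 + 5, 71 = 14*5 + 1, 5 = 5*1).
1 divides 158, so solutions exist.
Back-substituting, 71*(197) + 999*(-14) = 1.
Scale by 158/1 = 158: (a₀, b₀) = (31126, -2212).
General solution: a = 31126 + 999t, b = -2212 - 71t for integer t.
a ≥ 0: smallest is 31126 mod 999 = 157 (at t = -31), with b = -11.

157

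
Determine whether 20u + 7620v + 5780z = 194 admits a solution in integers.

gcd(7620, 20) = 20  (7620 = 381*20).
gcd(20, 5780) = 20.
20 does not divide 194 (remainder 14), so no integer solutions.

no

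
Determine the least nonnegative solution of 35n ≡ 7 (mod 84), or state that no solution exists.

5

gcd(84, 35) = 7  (84 = 2·35 + 14, 35 = 2·14 + 7, 14 = 2·7).
7 divides 7, so solutions exist.
Back-substituting, 35·(5) + 84·(-2) = 7.
So 35·(5) ≡ 7 (mod 84); multiply by 1: n ≡ 5 (mod 12).
Smallest nonnegative: n = 5 mod 12 = 5.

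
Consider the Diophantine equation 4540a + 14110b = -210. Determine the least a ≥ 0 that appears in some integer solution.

606

gcd(14110, 4540):
  14110 = 3×4540 + 490
  4540 = 9×490 + 130
  490 = 3×130 + 100
  130 = 1×100 + 30
  100 = 3×30 + 10
  30 = 3×10
so gcd(14110, 4540) = 10.
10 divides -210, so solutions exist.
Back-substitute for Bézout coefficients:
  10 = 100 - 3×30
  ... = 4540×(-432) + 14110×(139)
Scale by -210/10 = -21: (a₀, b₀) = (9072, -2919).
General solution: a = 9072 + 1411t, b = -2919 - 454t for integer t.
a ≥ 0: smallest is 9072 mod 1411 = 606 (at t = -6), with b = -195.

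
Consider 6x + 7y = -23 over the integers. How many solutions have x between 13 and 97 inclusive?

12

gcd(7, 6) = 1.
By Bézout, 6·(-1) + 7·(1) = 1.
Particular solution: (2, -5).
General solution: x = 2 + 7t, y = -5 - 6t for integer t.
13 ≤ 2 + 7t ≤ 97 gives t ∈ [2, 13], which is 12 values.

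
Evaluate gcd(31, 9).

gcd(31, 9):
  31 = 3*9 + 4
  9 = 2*4 + 1
  4 = 4*1
so gcd(31, 9) = 1.

1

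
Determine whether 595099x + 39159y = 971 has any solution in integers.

gcd(595099, 39159) = 19  (595099 = 15×39159 + 7714, 39159 = 5×7714 + 589, 7714 = 13×589 + 57, 589 = 10×57 + 19, 57 = 3×19).
19 does not divide 971 (remainder 2), so no integer solutions.

no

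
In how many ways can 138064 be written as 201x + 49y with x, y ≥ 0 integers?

gcd(201, 49) = 1.
By Bézout, 201×(10) + 49×(-41) = 1.
One solution: (16, 2752).
General: x = 16 + 49t, y = 2752 - 201t.
x ≥ 0 ⇒ t ≥ 0; y ≥ 0 ⇒ t ≤ 13. So t ∈ [0, 13]: 14 solutions.

14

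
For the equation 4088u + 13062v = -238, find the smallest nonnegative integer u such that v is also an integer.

361

gcd(13062, 4088) = 14  (13062 = 3×4088 + 798, 4088 = 5×798 + 98, 798 = 8×98 + 14, 98 = 7×14).
14 divides -238, so solutions exist.
Back-substituting, 4088×(-131) + 13062×(41) = 14.
Scale by -238/14 = -17: (u₀, v₀) = (2227, -697).
General solution: u = 2227 + 933t, v = -697 - 292t for integer t.
u ≥ 0: smallest is 2227 mod 933 = 361 (at t = -2), with v = -113.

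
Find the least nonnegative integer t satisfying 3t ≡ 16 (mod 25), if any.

gcd(25, 3) = 1.
1 divides 16, so solutions exist.
By Bézout, 3·(-8) + 25·(1) = 1.
So 3·(-8) ≡ 1 (mod 25); multiply by 16: t ≡ -128 (mod 25).
Smallest nonnegative: t = -128 mod 25 = 22.

22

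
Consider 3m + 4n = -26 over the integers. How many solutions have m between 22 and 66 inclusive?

gcd(4, 3):
  4 = 1*3 + 1
  3 = 3*1
so gcd(4, 3) = 1.
Back-substitute for Bézout coefficients:
  1 = 4 - 1*3
  ... = 3*(-1) + 4*(1)
Scale by -26: particular solution (26, -26); reduce m mod 4: (2, -8).
General solution: m = 2 + 4t, n = -8 - 3t for integer t.
22 ≤ 2 + 4t ≤ 66 gives t ∈ [5, 16], which is 12 values.

12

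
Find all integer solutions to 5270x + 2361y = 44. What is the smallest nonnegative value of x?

1396

gcd(5270, 2361) = 1  (5270 = 2·2361 + 548, 2361 = 4·548 + 169, 548 = 3·169 + 41, 169 = 4·41 + 5, 41 = 8·5 + 1, 5 = 5·1).
1 divides 44, so solutions exist.
Back-substituting, 5270·(461) + 2361·(-1029) = 1.
Scale by 44/1 = 44: (x₀, y₀) = (20284, -45276).
General solution: x = 20284 + 2361t, y = -45276 - 5270t for integer t.
x ≥ 0: smallest is 20284 mod 2361 = 1396 (at t = -8), with y = -3116.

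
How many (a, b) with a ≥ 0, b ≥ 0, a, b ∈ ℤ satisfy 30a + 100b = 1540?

gcd(100, 30) = 10  (100 = 3×30 + 10, 30 = 3×10).
Back-substituting, 30×(-3) + 100×(1) = 10.
Scale by 154: one solution is (-462, 154). Reduce a mod 10: (8, 13).
General: a = 8 + 10t, b = 13 - 3t.
a ≥ 0 ⇒ t ≥ 0; b ≥ 0 ⇒ t ≤ 4. So t ∈ [0, 4]: 5 solutions.

5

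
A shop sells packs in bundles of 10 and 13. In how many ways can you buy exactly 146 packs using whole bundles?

Need nonnegative integers with 10j + 13k = 146.
gcd(10, 13) = 1, and 10·(4) + 13·(-3) = 1.
So (j₀, k₀) = (584, -438); general j = 584 + 13t, k = -438 - 10t.
j ≥ 0 ⇒ t ≥ -44; k ≥ 0 ⇒ t ≤ -44. That's 1 value of t.

1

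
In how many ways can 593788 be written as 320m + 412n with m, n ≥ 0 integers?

18

gcd(412, 320) = 4  (412 = 1×320 + 92, 320 = 3×92 + 44, 92 = 2×44 + 4, 44 = 11×4).
Back-substituting, 320×(-9) + 412×(7) = 4.
Scale by 148447: one solution is (-1336023, 1039129). Reduce m mod 103: (93, 1369).
General: m = 93 + 103t, n = 1369 - 80t.
m ≥ 0 ⇒ t ≥ 0; n ≥ 0 ⇒ t ≤ 17. So t ∈ [0, 17]: 18 solutions.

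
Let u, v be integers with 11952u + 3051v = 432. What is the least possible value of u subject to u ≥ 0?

gcd(11952, 3051):
  11952 = 3·3051 + 2799
  3051 = 1·2799 + 252
  2799 = 11·252 + 27
  252 = 9·27 + 9
  27 = 3·9
so gcd(11952, 3051) = 9.
9 divides 432, so solutions exist.
Back-substitute for Bézout coefficients:
  9 = 252 - 9·27
  ... = 11952·(-109) + 3051·(427)
Scale by 432/9 = 48: (u₀, v₀) = (-5232, 20496).
General solution: u = -5232 + 339t, v = 20496 - 1328t for integer t.
u ≥ 0: smallest is -5232 mod 339 = 192 (at t = 16), with v = -752.

192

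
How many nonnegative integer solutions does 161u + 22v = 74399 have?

gcd(161, 22) = 1.
By Bézout, 161*(-3) + 22*(22) = 1.
One solution: (15, 3272).
General: u = 15 + 22t, v = 3272 - 161t.
u ≥ 0 ⇒ t ≥ 0; v ≥ 0 ⇒ t ≤ 20. So t ∈ [0, 20]: 21 solutions.

21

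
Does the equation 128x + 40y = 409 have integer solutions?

no

gcd(128, 40) = 8  (128 = 3×40 + 8, 40 = 5×8).
8 does not divide 409 (remainder 1), so no integer solutions.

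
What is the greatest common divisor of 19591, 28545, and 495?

gcd(28545, 19591):
  28545 = 1*19591 + 8954
  19591 = 2*8954 + 1683
  8954 = 5*1683 + 539
  1683 = 3*539 + 66
  539 = 8*66 + 11
  66 = 6*11
so gcd(28545, 19591) = 11.
gcd(11, 495) = 11.

11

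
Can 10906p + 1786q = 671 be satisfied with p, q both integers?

no

gcd(10906, 1786) = 38  (10906 = 6*1786 + 190, 1786 = 9*190 + 76, 190 = 2*76 + 38, 76 = 2*38).
38 does not divide 671 (remainder 25), so no integer solutions.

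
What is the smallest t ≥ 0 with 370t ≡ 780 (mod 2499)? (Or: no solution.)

gcd(2499, 370) = 1  (2499 = 6*370 + 279, 370 = 1*279 + 91, 279 = 3*91 + 6, 91 = 15*6 + 1, 6 = 6*1).
1 divides 780, so solutions exist.
Back-substituting, 370*(412) + 2499*(-61) = 1.
So 370*(412) ≡ 1 (mod 2499); multiply by 780: t ≡ 321360 (mod 2499).
Smallest nonnegative: t = 321360 mod 2499 = 1488.

1488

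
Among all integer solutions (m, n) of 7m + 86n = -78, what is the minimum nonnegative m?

38

gcd(86, 7) = 1  (86 = 12*7 + 2, 7 = 3*2 + 1, 2 = 2*1).
1 divides -78, so solutions exist.
Back-substituting, 7*(37) + 86*(-3) = 1.
Scale by -78/1 = -78: (m₀, n₀) = (-2886, 234).
General solution: m = -2886 + 86t, n = 234 - 7t for integer t.
m ≥ 0: smallest is -2886 mod 86 = 38 (at t = 34), with n = -4.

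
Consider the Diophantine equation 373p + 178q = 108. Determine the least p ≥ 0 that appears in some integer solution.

132

gcd(373, 178):
  373 = 2×178 + 17
  178 = 10×17 + 8
  17 = 2×8 + 1
  8 = 8×1
so gcd(373, 178) = 1.
1 divides 108, so solutions exist.
Back-substitute for Bézout coefficients:
  1 = 17 - 2×8
  ... = 373×(21) + 178×(-44)
Scale by 108/1 = 108: (p₀, q₀) = (2268, -4752).
General solution: p = 2268 + 178t, q = -4752 - 373t for integer t.
p ≥ 0: smallest is 2268 mod 178 = 132 (at t = -12), with q = -276.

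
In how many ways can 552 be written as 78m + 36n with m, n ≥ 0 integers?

1

gcd(78, 36) = 6  (78 = 2*36 + 6, 36 = 6*6).
Back-substituting, 78*(1) + 36*(-2) = 6.
Scale by 92: one solution is (92, -184). Reduce m mod 6: (2, 11).
General: m = 2 + 6t, n = 11 - 13t.
m ≥ 0 ⇒ t ≥ 0; n ≥ 0 ⇒ t ≤ 0. So t ∈ [0, 0]: 1 solution.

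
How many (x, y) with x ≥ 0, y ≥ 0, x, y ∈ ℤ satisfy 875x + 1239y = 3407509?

22

gcd(1239, 875):
  1239 = 1×875 + 364
  875 = 2×364 + 147
  364 = 2×147 + 70
  147 = 2×70 + 7
  70 = 10×7
so gcd(1239, 875) = 7.
Back-substitute for Bézout coefficients:
  7 = 147 - 2×70
  ... = 875×(17) + 1239×(-12)
Scale by 486787: one solution is (8275379, -5841444). Reduce x mod 177: (98, 2681).
General: x = 98 + 177t, y = 2681 - 125t.
x ≥ 0 ⇒ t ≥ 0; y ≥ 0 ⇒ t ≤ 21. So t ∈ [0, 21]: 22 solutions.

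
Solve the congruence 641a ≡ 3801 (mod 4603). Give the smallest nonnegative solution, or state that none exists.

1715

gcd(4603, 641) = 1.
1 divides 3801, so solutions exist.
By Bézout, 641×(-754) + 4603×(105) = 1.
So 641×(-754) ≡ 1 (mod 4603); multiply by 3801: a ≡ -2865954 (mod 4603).
Smallest nonnegative: a = -2865954 mod 4603 = 1715.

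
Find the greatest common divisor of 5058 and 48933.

gcd(48933, 5058):
  48933 = 9·5058 + 3411
  5058 = 1·3411 + 1647
  3411 = 2·1647 + 117
  1647 = 14·117 + 9
  117 = 13·9
so gcd(48933, 5058) = 9.

9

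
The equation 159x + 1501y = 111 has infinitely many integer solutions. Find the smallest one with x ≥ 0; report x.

822

gcd(1501, 159) = 1.
1 divides 111, so solutions exist.
By Bézout, 159×(-236) + 1501×(25) = 1.
Scale by 111/1 = 111: (x₀, y₀) = (-26196, 2775).
General solution: x = -26196 + 1501t, y = 2775 - 159t for integer t.
x ≥ 0: smallest is -26196 mod 1501 = 822 (at t = 18), with y = -87.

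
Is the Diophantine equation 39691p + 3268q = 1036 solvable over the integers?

gcd(39691, 3268) = 19.
19 does not divide 1036 (remainder 10), so no integer solutions.

no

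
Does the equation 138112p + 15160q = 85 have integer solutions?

no

gcd(138112, 15160) = 8  (138112 = 9×15160 + 1672, 15160 = 9×1672 + 112, 1672 = 14×112 + 104, 112 = 1×104 + 8, 104 = 13×8).
8 does not divide 85 (remainder 5), so no integer solutions.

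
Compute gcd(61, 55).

gcd(61, 55) = 1  (61 = 1×55 + 6, 55 = 9×6 + 1, 6 = 6×1).

1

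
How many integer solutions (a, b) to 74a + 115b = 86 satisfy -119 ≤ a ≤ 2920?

gcd(115, 74) = 1.
By Bézout, 74*(14) + 115*(-9) = 1.
Particular solution: (54, -34).
General solution: a = 54 + 115t, b = -34 - 74t for integer t.
-119 ≤ 54 + 115t ≤ 2920 gives t ∈ [-1, 24], which is 26 values.

26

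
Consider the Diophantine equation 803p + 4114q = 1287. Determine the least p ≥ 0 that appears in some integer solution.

309

gcd(4114, 803) = 11  (4114 = 5·803 + 99, 803 = 8·99 + 11, 99 = 9·11).
11 divides 1287, so solutions exist.
Back-substituting, 803·(41) + 4114·(-8) = 11.
Scale by 1287/11 = 117: (p₀, q₀) = (4797, -936).
General solution: p = 4797 + 374t, q = -936 - 73t for integer t.
p ≥ 0: smallest is 4797 mod 374 = 309 (at t = -12), with q = -60.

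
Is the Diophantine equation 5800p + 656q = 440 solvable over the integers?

yes

gcd(5800, 656) = 8.
8 divides 440, so integer solutions exist.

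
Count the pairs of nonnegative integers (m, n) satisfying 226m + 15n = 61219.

gcd(226, 15):
  226 = 15×15 + 1
  15 = 15×1
so gcd(226, 15) = 1.
Back-substitute for Bézout coefficients:
  1 = 226 - 15×15
  ... = 226×(1) + 15×(-15)
Scale by 61219: one solution is (61219, -918285). Reduce m mod 15: (4, 4021).
General: m = 4 + 15t, n = 4021 - 226t.
m ≥ 0 ⇒ t ≥ 0; n ≥ 0 ⇒ t ≤ 17. So t ∈ [0, 17]: 18 solutions.

18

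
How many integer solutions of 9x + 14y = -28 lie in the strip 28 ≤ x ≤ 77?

4

gcd(14, 9):
  14 = 1×9 + 5
  9 = 1×5 + 4
  5 = 1×4 + 1
  4 = 4×1
so gcd(14, 9) = 1.
Back-substitute for Bézout coefficients:
  1 = 5 - 1×4
  ... = 9×(-3) + 14×(2)
Scale by -28: particular solution (84, -56); reduce x mod 14: (0, -2).
General solution: x = 0 + 14t, y = -2 - 9t for integer t.
28 ≤ 0 + 14t ≤ 77 gives t ∈ [2, 5], which is 4 values.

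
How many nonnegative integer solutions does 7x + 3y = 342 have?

17

gcd(7, 3):
  7 = 2×3 + 1
  3 = 3×1
so gcd(7, 3) = 1.
Back-substitute for Bézout coefficients:
  1 = 7 - 2×3
  ... = 7×(1) + 3×(-2)
Scale by 342: one solution is (342, -684). Reduce x mod 3: (0, 114).
General: x = 0 + 3t, y = 114 - 7t.
x ≥ 0 ⇒ t ≥ 0; y ≥ 0 ⇒ t ≤ 16. So t ∈ [0, 16]: 17 solutions.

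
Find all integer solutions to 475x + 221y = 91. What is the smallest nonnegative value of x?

130

gcd(475, 221) = 1.
1 divides 91, so solutions exist.
By Bézout, 475*(67) + 221*(-144) = 1.
Scale by 91/1 = 91: (x₀, y₀) = (6097, -13104).
General solution: x = 6097 + 221t, y = -13104 - 475t for integer t.
x ≥ 0: smallest is 6097 mod 221 = 130 (at t = -27), with y = -279.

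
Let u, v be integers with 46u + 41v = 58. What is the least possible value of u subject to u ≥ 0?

28

gcd(46, 41) = 1.
1 divides 58, so solutions exist.
By Bézout, 46×(-8) + 41×(9) = 1.
Scale by 58/1 = 58: (u₀, v₀) = (-464, 522).
General solution: u = -464 + 41t, v = 522 - 46t for integer t.
u ≥ 0: smallest is -464 mod 41 = 28 (at t = 12), with v = -30.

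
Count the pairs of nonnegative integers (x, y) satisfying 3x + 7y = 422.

gcd(7, 3) = 1.
By Bézout, 3·(-2) + 7·(1) = 1.
One solution: (3, 59).
General: x = 3 + 7t, y = 59 - 3t.
x ≥ 0 ⇒ t ≥ 0; y ≥ 0 ⇒ t ≤ 19. So t ∈ [0, 19]: 20 solutions.

20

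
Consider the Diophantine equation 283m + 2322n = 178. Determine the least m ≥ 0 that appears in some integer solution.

616

gcd(2322, 283):
  2322 = 8·283 + 58
  283 = 4·58 + 51
  58 = 1·51 + 7
  51 = 7·7 + 2
  7 = 3·2 + 1
  2 = 2·1
so gcd(2322, 283) = 1.
1 divides 178, so solutions exist.
Back-substitute for Bézout coefficients:
  1 = 7 - 3·2
  ... = 283·(-1001) + 2322·(122)
Scale by 178/1 = 178: (m₀, n₀) = (-178178, 21716).
General solution: m = -178178 + 2322t, n = 21716 - 283t for integer t.
m ≥ 0: smallest is -178178 mod 2322 = 616 (at t = 77), with n = -75.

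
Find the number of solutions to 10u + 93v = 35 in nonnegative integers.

0

gcd(93, 10):
  93 = 9×10 + 3
  10 = 3×3 + 1
  3 = 3×1
so gcd(93, 10) = 1.
Back-substitute for Bézout coefficients:
  1 = 10 - 3×3
  ... = 10×(28) + 93×(-3)
Scale by 35: one solution is (980, -105). Reduce u mod 93: (50, -5).
General: u = 50 + 93t, v = -5 - 10t.
u ≥ 0 ⇒ t ≥ 0; v ≥ 0 ⇒ t ≤ -1. So t ∈ [0, -1]: 0 solutions.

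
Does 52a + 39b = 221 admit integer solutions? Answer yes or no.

yes

gcd(52, 39) = 13  (52 = 1*39 + 13, 39 = 3*13).
13 divides 221, so integer solutions exist.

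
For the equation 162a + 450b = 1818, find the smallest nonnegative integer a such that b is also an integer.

14

gcd(450, 162):
  450 = 2*162 + 126
  162 = 1*126 + 36
  126 = 3*36 + 18
  36 = 2*18
so gcd(450, 162) = 18.
18 divides 1818, so solutions exist.
Back-substitute for Bézout coefficients:
  18 = 126 - 3*36
  ... = 162*(-11) + 450*(4)
Scale by 1818/18 = 101: (a₀, b₀) = (-1111, 404).
General solution: a = -1111 + 25t, b = 404 - 9t for integer t.
a ≥ 0: smallest is -1111 mod 25 = 14 (at t = 45), with b = -1.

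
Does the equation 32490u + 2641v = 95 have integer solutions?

yes

gcd(32490, 2641) = 19  (32490 = 12*2641 + 798, 2641 = 3*798 + 247, 798 = 3*247 + 57, 247 = 4*57 + 19, 57 = 3*19).
19 divides 95, so integer solutions exist.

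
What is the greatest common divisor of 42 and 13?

gcd(42, 13) = 1  (42 = 3*13 + 3, 13 = 4*3 + 1, 3 = 3*1).

1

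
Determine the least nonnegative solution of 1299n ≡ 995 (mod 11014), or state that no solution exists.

9319

gcd(11014, 1299):
  11014 = 8*1299 + 622
  1299 = 2*622 + 55
  622 = 11*55 + 17
  55 = 3*17 + 4
  17 = 4*4 + 1
  4 = 4*1
so gcd(11014, 1299) = 1.
1 divides 995, so solutions exist.
Back-substitute for Bézout coefficients:
  1 = 17 - 4*4
  ... = 1299*(-2603) + 11014*(307)
So 1299*(-2603) ≡ 1 (mod 11014); multiply by 995: n ≡ -2589985 (mod 11014).
Smallest nonnegative: n = -2589985 mod 11014 = 9319.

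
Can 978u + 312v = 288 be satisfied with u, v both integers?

gcd(978, 312) = 6.
6 divides 288, so integer solutions exist.

yes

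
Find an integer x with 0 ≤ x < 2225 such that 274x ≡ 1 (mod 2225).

674

gcd(2225, 274) = 1.
By Bézout, 274×(674) + 2225×(-83) = 1.
So 274×674 ≡ 1 (mod 2225), and 674 mod 2225 = 674.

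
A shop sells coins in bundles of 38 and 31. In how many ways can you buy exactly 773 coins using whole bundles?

1

Need nonnegative integers with 38j + 31k = 773.
gcd(38, 31) = 1, and 38·(9) + 31·(-11) = 1.
So (j₀, k₀) = (6957, -8503); general j = 6957 + 31t, k = -8503 - 38t.
j ≥ 0 ⇒ t ≥ -224; k ≥ 0 ⇒ t ≤ -224. That's 1 value of t.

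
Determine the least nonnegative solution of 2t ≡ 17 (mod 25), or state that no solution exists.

gcd(25, 2) = 1.
1 divides 17, so solutions exist.
By Bézout, 2*(-12) + 25*(1) = 1.
So 2*(-12) ≡ 1 (mod 25); multiply by 17: t ≡ -204 (mod 25).
Smallest nonnegative: t = -204 mod 25 = 21.

21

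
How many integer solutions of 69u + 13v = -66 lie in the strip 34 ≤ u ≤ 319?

gcd(69, 13):
  69 = 5·13 + 4
  13 = 3·4 + 1
  4 = 4·1
so gcd(69, 13) = 1.
Back-substitute for Bézout coefficients:
  1 = 13 - 3·4
  ... = 69·(-3) + 13·(16)
Scale by -66: particular solution (198, -1056); reduce u mod 13: (3, -21).
General solution: u = 3 + 13t, v = -21 - 69t for integer t.
34 ≤ 3 + 13t ≤ 319 gives t ∈ [3, 24], which is 22 values.

22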